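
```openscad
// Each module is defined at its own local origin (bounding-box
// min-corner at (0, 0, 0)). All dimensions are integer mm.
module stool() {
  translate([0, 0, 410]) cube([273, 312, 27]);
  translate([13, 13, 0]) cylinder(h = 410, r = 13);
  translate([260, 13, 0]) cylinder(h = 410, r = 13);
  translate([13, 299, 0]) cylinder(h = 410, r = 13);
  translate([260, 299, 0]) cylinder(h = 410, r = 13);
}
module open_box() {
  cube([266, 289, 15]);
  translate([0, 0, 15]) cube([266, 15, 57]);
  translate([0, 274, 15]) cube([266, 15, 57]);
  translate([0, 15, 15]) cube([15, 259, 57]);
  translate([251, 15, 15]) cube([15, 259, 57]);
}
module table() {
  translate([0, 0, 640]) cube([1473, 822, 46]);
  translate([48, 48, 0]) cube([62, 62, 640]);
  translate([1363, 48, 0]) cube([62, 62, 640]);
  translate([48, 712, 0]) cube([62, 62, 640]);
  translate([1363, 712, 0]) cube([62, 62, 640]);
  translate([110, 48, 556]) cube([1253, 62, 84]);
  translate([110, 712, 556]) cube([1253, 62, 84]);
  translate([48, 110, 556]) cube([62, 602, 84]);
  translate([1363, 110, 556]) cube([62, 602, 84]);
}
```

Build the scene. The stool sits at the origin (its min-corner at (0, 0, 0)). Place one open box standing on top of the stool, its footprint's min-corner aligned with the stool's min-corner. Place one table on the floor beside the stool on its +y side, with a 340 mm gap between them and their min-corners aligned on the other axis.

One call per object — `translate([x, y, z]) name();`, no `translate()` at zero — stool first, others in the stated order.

stool();
translate([0, 0, 437]) open_box();
translate([0, 652, 0]) table();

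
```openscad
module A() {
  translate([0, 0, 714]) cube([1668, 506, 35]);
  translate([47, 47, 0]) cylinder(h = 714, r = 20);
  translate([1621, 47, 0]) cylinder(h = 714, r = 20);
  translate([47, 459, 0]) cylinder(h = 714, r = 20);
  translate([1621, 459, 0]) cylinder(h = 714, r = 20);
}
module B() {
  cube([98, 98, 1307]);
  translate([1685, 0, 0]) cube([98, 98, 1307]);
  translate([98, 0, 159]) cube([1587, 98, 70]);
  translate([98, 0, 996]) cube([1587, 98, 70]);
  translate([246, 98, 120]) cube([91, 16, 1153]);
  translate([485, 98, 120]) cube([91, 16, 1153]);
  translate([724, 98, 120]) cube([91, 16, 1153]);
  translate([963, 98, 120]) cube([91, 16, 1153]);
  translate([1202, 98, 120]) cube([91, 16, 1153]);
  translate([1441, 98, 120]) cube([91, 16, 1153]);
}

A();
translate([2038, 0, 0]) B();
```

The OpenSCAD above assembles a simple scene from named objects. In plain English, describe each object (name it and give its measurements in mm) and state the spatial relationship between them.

A is a table with a 1668×506 mm rectangular top, 35 mm thick, top surface at z = 749 mm, supported by four round legs of 40 mm diameter, each leg's bounding box inset 27 mm from the nearest pair of top edges, running from the floor.

B is a fence section. Two 98×98 mm posts, 1307 mm tall, stand on the floor with a clear span of 1587 mm between their inner faces. Two horizontal rails of 98×70 mm section span the gap between the posts with their undersides at z = 159 mm and z = 996 mm, flush with the posts' −y face. 6 pickets, each 91 mm wide, 16 mm thick and 1153 mm tall, are fixed to the +y face of the rails with their bottoms at z = 120 mm, evenly spaced across the span with equal gaps (rounded down to the nearest mm) at the −x end and between each pair — any rounding remainder accumulates at the +x end.

The fence section is on the floor beside the table on its +x side.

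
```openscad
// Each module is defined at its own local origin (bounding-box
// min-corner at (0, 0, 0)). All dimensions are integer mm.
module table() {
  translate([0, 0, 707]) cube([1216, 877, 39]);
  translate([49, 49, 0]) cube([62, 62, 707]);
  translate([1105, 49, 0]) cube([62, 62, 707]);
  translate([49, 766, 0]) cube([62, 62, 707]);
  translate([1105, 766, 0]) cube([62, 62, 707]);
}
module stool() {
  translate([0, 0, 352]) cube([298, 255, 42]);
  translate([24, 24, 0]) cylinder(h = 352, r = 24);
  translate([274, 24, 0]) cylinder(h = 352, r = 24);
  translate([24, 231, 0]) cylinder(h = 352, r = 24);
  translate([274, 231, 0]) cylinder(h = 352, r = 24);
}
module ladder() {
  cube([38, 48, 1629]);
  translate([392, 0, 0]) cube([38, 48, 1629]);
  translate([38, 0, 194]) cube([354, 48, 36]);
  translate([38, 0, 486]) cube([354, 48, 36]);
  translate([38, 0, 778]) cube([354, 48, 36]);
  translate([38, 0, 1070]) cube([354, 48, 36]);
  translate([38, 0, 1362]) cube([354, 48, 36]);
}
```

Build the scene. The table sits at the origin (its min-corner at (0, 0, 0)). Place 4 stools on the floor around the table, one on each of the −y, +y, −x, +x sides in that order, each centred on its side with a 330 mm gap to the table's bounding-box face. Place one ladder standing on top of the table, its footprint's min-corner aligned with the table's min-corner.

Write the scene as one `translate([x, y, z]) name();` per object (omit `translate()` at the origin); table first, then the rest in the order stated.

table();
translate([459, -585, 0]) stool();
translate([459, 1207, 0]) stool();
translate([-628, 311, 0]) stool();
translate([1546, 311, 0]) stool();
translate([0, 0, 746]) ladder();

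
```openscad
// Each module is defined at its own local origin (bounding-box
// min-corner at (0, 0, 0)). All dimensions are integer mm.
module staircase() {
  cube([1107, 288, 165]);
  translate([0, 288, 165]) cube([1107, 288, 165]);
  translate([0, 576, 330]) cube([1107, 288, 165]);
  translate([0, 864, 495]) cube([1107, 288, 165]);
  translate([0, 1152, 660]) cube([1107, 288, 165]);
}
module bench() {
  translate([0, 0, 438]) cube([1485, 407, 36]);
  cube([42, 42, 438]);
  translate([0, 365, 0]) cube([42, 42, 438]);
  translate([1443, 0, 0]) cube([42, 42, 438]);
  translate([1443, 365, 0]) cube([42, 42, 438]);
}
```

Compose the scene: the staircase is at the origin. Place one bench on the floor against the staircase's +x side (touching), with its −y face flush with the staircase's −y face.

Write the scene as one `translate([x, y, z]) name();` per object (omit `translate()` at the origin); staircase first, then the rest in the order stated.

staircase();
translate([1107, 0, 0]) bench();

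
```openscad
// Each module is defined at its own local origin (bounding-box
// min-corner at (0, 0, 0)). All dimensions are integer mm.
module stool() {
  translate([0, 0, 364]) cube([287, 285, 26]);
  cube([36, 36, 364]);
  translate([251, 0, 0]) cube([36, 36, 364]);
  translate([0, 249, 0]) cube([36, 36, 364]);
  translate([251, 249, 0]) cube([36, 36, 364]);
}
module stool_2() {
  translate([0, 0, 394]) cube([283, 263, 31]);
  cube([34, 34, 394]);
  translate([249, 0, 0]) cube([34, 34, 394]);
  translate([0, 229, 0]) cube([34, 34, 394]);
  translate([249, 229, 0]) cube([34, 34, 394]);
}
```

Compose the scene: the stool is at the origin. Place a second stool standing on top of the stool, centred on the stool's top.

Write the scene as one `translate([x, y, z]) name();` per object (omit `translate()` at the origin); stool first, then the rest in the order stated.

stool();
translate([2, 11, 390]) stool_2();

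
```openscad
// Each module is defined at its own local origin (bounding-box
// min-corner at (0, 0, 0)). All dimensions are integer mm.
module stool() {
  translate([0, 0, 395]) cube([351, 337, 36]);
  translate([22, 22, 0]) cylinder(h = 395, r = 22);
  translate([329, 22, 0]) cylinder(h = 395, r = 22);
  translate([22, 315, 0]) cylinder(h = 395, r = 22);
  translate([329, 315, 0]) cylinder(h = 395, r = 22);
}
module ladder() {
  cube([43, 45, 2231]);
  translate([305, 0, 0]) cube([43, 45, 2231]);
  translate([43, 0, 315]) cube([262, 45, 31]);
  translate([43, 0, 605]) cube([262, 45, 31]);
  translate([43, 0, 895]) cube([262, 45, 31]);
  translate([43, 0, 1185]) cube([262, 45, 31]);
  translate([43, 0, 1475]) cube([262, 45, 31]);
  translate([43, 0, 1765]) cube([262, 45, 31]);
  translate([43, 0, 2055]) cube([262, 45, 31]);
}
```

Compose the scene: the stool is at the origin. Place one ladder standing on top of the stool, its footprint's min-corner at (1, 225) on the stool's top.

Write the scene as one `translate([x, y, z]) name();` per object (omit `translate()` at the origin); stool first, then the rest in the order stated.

stool();
translate([1, 225, 431]) ladder();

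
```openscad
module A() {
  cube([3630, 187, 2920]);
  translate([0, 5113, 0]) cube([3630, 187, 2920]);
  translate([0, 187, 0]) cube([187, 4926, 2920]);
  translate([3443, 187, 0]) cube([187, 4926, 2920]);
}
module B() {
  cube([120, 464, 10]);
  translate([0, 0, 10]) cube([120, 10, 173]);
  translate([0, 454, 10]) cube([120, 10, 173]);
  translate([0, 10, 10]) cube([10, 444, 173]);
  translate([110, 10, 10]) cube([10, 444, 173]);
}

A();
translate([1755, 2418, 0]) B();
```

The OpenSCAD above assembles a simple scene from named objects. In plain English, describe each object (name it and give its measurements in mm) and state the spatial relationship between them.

A is the wall frame of a small rectangular building: four walls, each 2920 mm tall and 187 mm thick, enclosing a footprint 3630 mm (x) by 5300 mm (y) outside-to-outside, with no floor or roof. The front and back walls (the −y and +y sides) span the full width; the two side walls fit between them.

B is an open-topped rectangular box: outside dimensions 120×464×183 mm, with a uniform wall and base thickness of 10 mm. The base is a full 120×464 slab on the floor; four walls sit on top of the base. The front and back walls (the −y and +y sides) span the full width; the two side walls fit between them.

The open box sits inside the house frame, centred.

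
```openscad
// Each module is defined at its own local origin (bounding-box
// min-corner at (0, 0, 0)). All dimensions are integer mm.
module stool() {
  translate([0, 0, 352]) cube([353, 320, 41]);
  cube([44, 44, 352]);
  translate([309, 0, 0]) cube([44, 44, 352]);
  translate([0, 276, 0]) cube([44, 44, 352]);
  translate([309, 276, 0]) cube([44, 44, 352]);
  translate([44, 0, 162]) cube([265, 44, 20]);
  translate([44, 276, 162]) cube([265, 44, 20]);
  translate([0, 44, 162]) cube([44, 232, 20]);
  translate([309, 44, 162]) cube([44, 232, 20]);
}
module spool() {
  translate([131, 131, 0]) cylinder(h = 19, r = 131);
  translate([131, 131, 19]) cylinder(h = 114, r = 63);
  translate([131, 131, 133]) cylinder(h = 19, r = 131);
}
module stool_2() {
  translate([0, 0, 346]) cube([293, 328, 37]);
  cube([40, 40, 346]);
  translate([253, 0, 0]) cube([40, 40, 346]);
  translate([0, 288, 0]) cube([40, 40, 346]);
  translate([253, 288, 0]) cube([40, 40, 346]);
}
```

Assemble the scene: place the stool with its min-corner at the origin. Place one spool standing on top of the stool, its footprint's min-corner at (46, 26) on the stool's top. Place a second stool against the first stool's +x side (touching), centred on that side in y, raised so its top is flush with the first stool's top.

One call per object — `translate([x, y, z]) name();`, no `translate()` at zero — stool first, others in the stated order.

stool();
translate([46, 26, 393]) spool();
translate([353, -4, 10]) stool_2();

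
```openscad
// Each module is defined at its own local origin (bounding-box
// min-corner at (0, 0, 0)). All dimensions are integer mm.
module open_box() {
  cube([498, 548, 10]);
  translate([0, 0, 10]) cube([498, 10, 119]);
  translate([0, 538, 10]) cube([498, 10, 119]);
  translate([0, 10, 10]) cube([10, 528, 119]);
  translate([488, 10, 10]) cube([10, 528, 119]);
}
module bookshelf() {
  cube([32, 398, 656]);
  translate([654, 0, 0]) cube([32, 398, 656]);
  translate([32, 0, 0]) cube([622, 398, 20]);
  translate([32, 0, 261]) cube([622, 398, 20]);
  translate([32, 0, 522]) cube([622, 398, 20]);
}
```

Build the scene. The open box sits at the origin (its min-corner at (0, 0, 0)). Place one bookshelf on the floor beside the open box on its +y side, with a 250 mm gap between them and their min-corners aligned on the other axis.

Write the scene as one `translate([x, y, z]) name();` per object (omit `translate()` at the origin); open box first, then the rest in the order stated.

open_box();
translate([0, 798, 0]) bookshelf();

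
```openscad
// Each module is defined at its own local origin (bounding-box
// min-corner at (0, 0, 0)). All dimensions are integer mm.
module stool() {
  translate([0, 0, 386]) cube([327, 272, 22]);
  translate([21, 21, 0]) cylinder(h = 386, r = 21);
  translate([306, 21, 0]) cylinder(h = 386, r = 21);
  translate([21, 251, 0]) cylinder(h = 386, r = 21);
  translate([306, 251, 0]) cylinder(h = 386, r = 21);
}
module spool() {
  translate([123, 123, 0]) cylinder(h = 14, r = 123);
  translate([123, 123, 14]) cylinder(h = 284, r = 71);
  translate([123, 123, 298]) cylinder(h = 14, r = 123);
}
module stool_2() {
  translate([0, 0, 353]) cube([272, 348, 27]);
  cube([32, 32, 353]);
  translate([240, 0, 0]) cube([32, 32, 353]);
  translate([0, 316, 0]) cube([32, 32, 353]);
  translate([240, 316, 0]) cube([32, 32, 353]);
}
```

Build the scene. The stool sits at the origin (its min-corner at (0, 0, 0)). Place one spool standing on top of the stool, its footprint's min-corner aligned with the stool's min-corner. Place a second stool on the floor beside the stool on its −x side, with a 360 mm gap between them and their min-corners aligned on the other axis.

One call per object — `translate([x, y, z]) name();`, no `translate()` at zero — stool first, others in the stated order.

stool();
translate([0, 0, 408]) spool();
translate([-632, 0, 0]) stool_2();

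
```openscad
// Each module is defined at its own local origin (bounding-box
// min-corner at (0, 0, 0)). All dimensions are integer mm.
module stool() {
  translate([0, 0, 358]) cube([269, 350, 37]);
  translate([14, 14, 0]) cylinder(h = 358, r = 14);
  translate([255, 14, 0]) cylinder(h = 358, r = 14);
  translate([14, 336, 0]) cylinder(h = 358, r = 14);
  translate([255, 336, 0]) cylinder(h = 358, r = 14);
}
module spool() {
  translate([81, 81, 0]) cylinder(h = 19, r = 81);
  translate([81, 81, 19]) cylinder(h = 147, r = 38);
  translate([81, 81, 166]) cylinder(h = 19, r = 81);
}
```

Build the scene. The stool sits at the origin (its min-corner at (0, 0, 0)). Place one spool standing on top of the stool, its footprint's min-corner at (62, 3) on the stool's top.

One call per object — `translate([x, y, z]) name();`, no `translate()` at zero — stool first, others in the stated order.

stool();
translate([62, 3, 395]) spool();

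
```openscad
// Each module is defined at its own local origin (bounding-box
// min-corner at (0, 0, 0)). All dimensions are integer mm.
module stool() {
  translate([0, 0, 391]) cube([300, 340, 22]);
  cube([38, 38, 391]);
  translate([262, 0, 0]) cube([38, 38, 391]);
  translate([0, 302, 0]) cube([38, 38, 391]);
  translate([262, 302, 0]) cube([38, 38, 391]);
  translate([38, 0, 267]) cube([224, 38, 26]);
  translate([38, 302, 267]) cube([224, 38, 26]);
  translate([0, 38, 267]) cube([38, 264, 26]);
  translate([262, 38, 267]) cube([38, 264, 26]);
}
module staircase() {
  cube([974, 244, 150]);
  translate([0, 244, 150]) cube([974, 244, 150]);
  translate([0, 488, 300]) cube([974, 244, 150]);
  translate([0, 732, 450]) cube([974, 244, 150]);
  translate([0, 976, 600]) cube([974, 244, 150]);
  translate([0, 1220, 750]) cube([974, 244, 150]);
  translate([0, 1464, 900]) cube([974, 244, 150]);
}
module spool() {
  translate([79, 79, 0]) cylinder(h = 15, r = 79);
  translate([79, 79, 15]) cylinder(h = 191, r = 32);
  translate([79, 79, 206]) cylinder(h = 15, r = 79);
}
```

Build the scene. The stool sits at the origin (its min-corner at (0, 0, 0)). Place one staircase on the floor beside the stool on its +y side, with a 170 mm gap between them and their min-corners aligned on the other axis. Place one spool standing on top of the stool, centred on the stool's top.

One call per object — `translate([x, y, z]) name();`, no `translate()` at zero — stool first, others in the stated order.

stool();
translate([0, 510, 0]) staircase();
translate([71, 91, 413]) spool();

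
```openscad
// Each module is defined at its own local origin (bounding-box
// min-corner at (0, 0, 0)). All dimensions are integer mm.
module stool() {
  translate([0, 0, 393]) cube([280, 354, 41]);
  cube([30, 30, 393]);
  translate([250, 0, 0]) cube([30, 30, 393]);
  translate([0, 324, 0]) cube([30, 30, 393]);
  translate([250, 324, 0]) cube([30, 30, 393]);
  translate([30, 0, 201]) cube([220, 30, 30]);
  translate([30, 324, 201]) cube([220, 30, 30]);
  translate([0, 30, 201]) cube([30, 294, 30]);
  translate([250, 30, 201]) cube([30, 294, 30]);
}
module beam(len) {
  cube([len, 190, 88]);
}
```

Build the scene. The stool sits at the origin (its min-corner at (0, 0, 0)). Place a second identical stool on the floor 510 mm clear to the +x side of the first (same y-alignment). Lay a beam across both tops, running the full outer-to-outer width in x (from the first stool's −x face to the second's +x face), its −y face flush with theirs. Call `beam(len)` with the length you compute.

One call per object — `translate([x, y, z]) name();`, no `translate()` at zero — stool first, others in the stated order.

stool();
translate([790, 0, 0]) stool();
translate([0, 0, 434]) beam(1070);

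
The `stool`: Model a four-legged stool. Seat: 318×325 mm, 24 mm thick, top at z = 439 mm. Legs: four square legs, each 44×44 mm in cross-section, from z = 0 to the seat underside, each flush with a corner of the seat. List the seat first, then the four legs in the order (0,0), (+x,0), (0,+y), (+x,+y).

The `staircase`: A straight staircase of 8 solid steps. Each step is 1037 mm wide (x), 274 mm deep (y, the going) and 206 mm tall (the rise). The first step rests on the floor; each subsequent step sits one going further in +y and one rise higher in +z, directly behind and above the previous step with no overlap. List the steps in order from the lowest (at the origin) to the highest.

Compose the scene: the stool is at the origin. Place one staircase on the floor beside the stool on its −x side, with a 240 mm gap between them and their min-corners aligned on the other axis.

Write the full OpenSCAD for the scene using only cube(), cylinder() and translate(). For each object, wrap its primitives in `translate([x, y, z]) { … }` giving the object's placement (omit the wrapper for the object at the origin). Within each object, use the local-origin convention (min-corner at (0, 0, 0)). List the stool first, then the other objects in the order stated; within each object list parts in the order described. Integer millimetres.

translate([0, 0, 415]) cube([318, 325, 24]);
cube([44, 44, 415]);
translate([274, 0, 0]) cube([44, 44, 415]);
translate([0, 281, 0]) cube([44, 44, 415]);
translate([274, 281, 0]) cube([44, 44, 415]);
translate([-1277, 0, 0]) {
  cube([1037, 274, 206]);
  translate([0, 274, 206]) cube([1037, 274, 206]);
  translate([0, 548, 412]) cube([1037, 274, 206]);
  translate([0, 822, 618]) cube([1037, 274, 206]);
  translate([0, 1096, 824]) cube([1037, 274, 206]);
  translate([0, 1370, 1030]) cube([1037, 274, 206]);
  translate([0, 1644, 1236]) cube([1037, 274, 206]);
  translate([0, 1918, 1442]) cube([1037, 274, 206]);
}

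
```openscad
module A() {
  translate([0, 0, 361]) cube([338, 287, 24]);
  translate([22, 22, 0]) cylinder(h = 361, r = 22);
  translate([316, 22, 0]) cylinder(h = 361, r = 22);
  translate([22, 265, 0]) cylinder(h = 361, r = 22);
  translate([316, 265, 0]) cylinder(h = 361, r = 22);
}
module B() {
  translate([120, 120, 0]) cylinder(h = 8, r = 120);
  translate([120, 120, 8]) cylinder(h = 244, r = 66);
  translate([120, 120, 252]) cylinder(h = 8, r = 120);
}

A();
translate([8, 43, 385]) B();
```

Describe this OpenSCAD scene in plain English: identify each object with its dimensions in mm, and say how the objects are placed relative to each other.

A is a four-legged stool. The seat is a 338×287×24 mm slab whose top surface is at z = 385 mm; four round legs, each 44 mm in diameter, run from the floor (z = 0) to the underside of the seat, each leg's axis is inset half a diameter from the nearest pair of seat edges (so the leg's bounding box is flush with the corner).

B is a spool: two coaxial disc flanges of radius 120 mm and thickness 8 mm, joined by a core cylinder of radius 66 mm and height 244 mm. The lower flange rests on z = 0 and the three cylinders share a vertical axis.

The spool is on top of the stool.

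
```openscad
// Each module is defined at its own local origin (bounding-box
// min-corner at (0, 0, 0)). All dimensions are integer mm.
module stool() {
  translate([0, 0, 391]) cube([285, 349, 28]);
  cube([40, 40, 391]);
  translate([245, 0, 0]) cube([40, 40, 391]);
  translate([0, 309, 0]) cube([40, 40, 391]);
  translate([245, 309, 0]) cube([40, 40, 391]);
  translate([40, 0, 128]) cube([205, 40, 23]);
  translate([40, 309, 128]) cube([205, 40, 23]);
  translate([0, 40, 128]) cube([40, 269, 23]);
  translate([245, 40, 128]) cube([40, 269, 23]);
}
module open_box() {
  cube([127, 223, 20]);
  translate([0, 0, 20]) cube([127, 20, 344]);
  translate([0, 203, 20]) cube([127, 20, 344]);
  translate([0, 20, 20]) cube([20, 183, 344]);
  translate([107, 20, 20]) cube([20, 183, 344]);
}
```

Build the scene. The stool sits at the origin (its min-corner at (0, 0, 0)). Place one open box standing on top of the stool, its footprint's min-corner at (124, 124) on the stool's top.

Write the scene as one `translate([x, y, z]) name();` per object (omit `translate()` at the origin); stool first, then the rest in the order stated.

stool();
translate([124, 124, 419]) open_box();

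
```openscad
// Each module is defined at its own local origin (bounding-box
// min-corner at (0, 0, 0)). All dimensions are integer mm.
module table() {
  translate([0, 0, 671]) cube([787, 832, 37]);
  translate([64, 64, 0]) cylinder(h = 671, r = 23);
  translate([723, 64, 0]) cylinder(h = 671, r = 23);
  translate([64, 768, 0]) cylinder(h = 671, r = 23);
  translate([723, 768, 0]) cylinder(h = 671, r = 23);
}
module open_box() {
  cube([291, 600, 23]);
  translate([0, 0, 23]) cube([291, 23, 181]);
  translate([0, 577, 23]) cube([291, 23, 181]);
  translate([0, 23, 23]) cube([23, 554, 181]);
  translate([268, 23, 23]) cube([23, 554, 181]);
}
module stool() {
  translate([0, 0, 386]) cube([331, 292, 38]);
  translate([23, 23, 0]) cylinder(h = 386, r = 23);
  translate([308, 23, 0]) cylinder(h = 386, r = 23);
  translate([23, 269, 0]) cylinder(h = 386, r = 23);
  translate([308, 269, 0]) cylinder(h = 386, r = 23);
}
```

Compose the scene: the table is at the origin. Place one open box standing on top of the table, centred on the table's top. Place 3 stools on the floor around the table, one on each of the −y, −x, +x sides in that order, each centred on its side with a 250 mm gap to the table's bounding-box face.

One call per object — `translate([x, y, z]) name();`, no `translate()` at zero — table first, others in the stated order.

table();
translate([248, 116, 708]) open_box();
translate([228, -542, 0]) stool();
translate([-581, 270, 0]) stool();
translate([1037, 270, 0]) stool();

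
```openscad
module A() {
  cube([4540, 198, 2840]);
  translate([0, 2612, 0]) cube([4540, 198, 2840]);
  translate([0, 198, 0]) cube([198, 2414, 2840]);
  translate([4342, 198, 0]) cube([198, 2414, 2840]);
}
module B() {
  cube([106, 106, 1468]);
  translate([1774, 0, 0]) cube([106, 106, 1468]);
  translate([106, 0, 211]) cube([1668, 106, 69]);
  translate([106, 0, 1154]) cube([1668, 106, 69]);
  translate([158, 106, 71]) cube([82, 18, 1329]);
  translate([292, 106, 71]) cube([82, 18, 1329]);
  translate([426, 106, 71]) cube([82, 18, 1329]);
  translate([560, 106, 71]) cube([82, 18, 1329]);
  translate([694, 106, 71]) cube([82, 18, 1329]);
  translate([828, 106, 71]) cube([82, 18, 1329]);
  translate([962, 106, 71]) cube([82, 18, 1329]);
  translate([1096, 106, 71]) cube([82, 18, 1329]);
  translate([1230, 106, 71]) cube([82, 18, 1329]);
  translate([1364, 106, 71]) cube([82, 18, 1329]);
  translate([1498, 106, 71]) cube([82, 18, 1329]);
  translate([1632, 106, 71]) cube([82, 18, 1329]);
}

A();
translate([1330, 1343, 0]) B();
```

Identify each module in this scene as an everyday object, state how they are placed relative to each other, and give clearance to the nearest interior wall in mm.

Clearances: x = 1132, y = 1145; minimum 1132 mm.

A is a house frame. B is a fence section. The fence section sits inside the house frame, centred. The clearance to the nearest interior wall is 1132 mm.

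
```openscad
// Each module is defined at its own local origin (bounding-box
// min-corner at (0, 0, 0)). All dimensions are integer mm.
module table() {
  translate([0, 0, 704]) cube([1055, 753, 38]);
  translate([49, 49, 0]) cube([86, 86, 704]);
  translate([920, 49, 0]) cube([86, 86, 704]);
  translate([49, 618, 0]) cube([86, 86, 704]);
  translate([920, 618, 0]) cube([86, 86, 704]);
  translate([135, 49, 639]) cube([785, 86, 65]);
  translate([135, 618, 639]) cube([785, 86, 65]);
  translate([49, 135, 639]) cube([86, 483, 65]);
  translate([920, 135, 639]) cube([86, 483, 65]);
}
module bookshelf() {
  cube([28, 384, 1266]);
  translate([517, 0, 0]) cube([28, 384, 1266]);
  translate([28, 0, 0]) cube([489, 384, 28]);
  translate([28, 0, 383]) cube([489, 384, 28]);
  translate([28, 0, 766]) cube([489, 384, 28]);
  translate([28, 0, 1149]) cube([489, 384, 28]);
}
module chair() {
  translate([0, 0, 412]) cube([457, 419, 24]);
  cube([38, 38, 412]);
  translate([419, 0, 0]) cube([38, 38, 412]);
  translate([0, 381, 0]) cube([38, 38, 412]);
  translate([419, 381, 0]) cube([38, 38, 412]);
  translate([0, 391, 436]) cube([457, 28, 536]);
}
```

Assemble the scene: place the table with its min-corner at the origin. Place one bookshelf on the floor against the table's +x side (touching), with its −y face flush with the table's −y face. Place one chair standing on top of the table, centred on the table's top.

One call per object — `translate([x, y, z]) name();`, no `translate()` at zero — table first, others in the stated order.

table();
translate([1055, 0, 0]) bookshelf();
translate([299, 167, 742]) chair();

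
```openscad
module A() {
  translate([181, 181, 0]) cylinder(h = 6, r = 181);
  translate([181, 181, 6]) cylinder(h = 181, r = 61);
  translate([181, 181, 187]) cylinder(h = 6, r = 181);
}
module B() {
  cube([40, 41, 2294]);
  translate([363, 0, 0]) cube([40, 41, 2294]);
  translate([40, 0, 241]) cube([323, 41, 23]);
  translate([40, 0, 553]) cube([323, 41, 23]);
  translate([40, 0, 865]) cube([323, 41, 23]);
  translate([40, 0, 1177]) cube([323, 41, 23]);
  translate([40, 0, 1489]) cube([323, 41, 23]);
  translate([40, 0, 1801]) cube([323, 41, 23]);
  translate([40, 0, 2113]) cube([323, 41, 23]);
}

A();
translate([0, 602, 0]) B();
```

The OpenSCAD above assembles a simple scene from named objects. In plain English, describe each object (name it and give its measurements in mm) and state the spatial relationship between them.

A is a spool: two coaxial disc flanges of radius 181 mm and thickness 6 mm, joined by a core cylinder of radius 61 mm and height 181 mm. The lower flange rests on z = 0 and the three cylinders share a vertical axis.

B is a straight ladder. Two 40×41 mm vertical rails, 2294 mm tall, stand 403 mm apart (outside-to-outside) with their front faces coplanar on the −y side. 7 rungs, each 41 mm deep and 23 mm tall, span between the inner faces of the rails, front faces flush with the rails. The lowest rung's underside is at z = 241 mm and rungs are spaced 312 mm apart (underside to underside).

The ladder is on the floor beside the spool on its +y side.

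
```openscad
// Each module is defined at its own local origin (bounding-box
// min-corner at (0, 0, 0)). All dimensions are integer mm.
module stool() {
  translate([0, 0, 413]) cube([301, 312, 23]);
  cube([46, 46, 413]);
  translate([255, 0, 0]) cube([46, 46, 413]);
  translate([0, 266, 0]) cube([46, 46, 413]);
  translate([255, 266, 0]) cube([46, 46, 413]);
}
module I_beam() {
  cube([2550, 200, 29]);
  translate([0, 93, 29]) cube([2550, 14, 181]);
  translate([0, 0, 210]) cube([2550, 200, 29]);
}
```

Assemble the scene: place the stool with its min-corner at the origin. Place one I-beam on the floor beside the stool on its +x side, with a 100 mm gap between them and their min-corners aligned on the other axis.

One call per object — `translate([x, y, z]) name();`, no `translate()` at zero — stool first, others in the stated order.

stool();
translate([401, 0, 0]) I_beam();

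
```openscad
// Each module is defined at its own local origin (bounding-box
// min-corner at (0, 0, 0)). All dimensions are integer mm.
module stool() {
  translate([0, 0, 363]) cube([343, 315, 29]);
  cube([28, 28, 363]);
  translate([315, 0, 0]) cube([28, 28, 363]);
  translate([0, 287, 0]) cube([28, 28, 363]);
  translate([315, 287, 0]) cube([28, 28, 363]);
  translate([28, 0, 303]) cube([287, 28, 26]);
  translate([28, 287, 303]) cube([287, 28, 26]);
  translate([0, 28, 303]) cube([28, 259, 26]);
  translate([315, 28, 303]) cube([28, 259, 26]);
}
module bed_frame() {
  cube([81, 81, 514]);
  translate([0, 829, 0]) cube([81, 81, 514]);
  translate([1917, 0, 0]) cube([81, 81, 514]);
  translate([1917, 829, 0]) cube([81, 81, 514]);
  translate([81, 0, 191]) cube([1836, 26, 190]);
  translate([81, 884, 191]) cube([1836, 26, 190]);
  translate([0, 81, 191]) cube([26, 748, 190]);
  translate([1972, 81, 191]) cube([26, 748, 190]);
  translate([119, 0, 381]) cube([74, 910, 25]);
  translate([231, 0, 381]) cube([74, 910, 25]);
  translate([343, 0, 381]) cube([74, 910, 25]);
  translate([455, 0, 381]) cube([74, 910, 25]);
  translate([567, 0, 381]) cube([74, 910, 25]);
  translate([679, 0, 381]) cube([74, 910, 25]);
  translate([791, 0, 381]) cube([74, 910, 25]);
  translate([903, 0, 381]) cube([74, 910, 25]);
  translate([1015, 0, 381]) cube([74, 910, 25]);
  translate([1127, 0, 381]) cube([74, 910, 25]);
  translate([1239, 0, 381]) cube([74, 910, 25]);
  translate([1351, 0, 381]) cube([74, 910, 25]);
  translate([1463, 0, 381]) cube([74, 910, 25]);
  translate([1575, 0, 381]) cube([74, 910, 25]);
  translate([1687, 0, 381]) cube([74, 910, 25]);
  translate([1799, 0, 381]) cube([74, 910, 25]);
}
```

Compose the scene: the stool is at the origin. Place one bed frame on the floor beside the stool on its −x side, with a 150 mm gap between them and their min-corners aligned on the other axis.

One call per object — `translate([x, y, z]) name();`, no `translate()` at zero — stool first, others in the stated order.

stool();
translate([-2148, 0, 0]) bed_frame();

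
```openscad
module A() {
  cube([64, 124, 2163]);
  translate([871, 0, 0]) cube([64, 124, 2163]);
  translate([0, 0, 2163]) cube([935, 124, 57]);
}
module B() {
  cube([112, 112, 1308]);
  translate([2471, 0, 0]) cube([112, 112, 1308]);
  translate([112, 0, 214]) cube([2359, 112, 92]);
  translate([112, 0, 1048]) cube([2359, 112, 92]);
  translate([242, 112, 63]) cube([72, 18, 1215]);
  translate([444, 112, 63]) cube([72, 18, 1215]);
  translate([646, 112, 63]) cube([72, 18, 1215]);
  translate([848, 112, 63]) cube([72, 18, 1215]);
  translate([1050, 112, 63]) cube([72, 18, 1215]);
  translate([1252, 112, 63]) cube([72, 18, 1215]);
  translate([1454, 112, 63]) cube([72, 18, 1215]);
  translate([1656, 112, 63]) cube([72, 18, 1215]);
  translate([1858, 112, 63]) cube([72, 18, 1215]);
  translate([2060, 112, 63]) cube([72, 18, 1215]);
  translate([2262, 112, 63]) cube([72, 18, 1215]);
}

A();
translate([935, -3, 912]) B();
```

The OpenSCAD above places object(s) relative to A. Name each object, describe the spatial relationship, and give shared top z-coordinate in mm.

A is a door frame. B is a fence section. The fence section is beside the door frame with their tops flush at z = 2220. The shared top z-coordinate is 2220 mm.

Both tops at z = 2220 mm.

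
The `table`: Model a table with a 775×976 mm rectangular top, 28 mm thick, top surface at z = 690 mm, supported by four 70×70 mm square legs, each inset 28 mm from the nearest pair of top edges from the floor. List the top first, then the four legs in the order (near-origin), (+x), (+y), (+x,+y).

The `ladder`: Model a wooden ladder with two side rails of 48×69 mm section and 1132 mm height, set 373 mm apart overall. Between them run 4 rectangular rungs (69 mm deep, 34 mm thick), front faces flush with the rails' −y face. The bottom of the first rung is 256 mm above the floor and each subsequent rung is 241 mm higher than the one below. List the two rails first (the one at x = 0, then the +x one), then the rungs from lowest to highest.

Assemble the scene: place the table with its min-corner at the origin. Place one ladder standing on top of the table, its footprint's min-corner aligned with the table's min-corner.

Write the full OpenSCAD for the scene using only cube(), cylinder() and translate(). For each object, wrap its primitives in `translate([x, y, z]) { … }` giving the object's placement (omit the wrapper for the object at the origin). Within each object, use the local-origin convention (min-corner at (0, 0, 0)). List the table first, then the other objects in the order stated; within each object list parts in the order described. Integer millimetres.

translate([0, 0, 662]) cube([775, 976, 28]);
translate([28, 28, 0]) cube([70, 70, 662]);
translate([677, 28, 0]) cube([70, 70, 662]);
translate([28, 878, 0]) cube([70, 70, 662]);
translate([677, 878, 0]) cube([70, 70, 662]);
translate([0, 0, 690]) {
  cube([48, 69, 1132]);
  translate([325, 0, 0]) cube([48, 69, 1132]);
  translate([48, 0, 256]) cube([277, 69, 34]);
  translate([48, 0, 497]) cube([277, 69, 34]);
  translate([48, 0, 738]) cube([277, 69, 34]);
  translate([48, 0, 979]) cube([277, 69, 34]);
}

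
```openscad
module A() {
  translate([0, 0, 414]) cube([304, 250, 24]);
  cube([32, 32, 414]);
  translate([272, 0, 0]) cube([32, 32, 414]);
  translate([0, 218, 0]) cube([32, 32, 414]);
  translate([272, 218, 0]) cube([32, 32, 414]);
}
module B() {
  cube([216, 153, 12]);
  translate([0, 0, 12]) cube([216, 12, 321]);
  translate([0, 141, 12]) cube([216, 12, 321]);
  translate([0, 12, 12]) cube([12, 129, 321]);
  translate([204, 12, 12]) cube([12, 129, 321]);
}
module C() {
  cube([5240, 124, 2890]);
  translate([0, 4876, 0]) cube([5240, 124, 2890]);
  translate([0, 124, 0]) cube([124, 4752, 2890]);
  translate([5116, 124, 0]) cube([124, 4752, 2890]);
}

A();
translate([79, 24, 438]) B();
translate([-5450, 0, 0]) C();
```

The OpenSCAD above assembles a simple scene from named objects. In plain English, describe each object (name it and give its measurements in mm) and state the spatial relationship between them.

A is a four-legged stool. The seat is 304×250 mm, 24 mm thick, top at z = 438 mm. It stands on four square legs, each 32×32 mm in cross-section, from z = 0 to the seat underside, each flush with a corner of the seat.

B is an open storage box with external size 216×153×333 mm and wall thickness 12 mm (the base is also 12 mm thick). The base covers the whole footprint; the four walls stand on the base, with the y-facing walls full-width and the x-facing walls fitting between their inner faces.

C is a box-shaped house frame (walls only): outside footprint 5240×5000 mm, wall height 2890 mm, wall thickness 124 mm. The two y-facing walls run the full x-width; the two x-facing walls fit between the inner faces of the y-facing walls.

The open box is on top of the stool. The house frame is on the floor beside the stool on its −x side.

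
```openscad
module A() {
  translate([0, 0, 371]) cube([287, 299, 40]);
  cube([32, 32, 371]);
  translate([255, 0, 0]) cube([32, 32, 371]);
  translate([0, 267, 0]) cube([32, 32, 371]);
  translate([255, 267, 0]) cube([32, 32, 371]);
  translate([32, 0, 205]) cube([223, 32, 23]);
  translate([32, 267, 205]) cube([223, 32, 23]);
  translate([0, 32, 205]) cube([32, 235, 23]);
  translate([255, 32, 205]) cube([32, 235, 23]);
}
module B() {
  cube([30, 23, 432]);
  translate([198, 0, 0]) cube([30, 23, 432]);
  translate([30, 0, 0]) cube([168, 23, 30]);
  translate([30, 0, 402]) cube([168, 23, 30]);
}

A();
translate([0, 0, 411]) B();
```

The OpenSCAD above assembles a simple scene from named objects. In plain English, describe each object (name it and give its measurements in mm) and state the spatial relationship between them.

A is a four-legged stool. The seat is 287×299 mm, 40 mm thick, top at z = 411 mm. It stands on four square legs, each 32×32 mm in cross-section, from z = 0 to the seat underside, each flush with a corner of the seat. Four stretchers, 32 mm wide and 23 mm tall, connect adjacent legs with their undersides at z = 205 mm, each running between the inner faces of the legs it joins and aligned with the legs' outer faces on the other axis.

B is a picture frame with a 168×372 mm rectangular opening (x by z) and a uniform 30 mm border on every side. Frame depth is 23 mm along y. It is built from two vertical stiles running the full outside height and two horizontal rails spanning the gap between the stiles.

The picture frame is on top of the stool.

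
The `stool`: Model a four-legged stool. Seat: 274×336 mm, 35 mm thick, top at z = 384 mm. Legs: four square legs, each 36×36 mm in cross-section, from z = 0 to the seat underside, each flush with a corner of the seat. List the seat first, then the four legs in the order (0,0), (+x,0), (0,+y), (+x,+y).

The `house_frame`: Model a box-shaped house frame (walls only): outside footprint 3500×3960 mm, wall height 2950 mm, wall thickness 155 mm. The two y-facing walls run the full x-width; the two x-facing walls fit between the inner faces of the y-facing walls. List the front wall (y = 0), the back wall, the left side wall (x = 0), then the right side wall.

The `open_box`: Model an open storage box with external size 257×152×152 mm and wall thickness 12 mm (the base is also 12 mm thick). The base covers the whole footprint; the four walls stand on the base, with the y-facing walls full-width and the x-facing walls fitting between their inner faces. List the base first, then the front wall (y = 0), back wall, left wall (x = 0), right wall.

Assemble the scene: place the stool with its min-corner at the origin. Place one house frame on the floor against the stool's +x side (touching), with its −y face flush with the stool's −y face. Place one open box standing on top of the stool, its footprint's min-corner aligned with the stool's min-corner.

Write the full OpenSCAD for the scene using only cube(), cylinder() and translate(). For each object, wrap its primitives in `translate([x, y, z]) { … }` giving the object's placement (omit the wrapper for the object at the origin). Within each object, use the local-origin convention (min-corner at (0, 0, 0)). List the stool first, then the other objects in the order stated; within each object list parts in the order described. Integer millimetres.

translate([0, 0, 349]) cube([274, 336, 35]);
cube([36, 36, 349]);
translate([238, 0, 0]) cube([36, 36, 349]);
translate([0, 300, 0]) cube([36, 36, 349]);
translate([238, 300, 0]) cube([36, 36, 349]);
translate([274, 0, 0]) {
  cube([3500, 155, 2950]);
  translate([0, 3805, 0]) cube([3500, 155, 2950]);
  translate([0, 155, 0]) cube([155, 3650, 2950]);
  translate([3345, 155, 0]) cube([155, 3650, 2950]);
}
translate([0, 0, 384]) {
  cube([257, 152, 12]);
  translate([0, 0, 12]) cube([257, 12, 140]);
  translate([0, 140, 12]) cube([257, 12, 140]);
  translate([0, 12, 12]) cube([12, 128, 140]);
  translate([245, 12, 12]) cube([12, 128, 140]);
}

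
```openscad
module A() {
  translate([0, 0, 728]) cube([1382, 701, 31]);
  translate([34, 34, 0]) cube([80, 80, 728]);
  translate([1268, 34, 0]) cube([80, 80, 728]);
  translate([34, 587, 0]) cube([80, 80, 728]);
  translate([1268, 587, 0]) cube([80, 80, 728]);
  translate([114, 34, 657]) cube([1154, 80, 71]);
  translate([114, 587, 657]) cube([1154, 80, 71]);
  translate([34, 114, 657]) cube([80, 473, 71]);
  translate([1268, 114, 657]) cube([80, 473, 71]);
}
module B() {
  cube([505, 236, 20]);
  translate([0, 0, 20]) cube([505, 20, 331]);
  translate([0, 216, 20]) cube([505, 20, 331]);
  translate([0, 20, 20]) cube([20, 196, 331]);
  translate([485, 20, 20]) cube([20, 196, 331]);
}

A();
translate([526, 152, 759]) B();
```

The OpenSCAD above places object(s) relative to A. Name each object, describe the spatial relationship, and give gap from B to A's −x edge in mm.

A is a table. B is an open box. The open box is on top of the table. The gap from the open box to the table's −x edge is 526 mm.

The open box's min-x is at 526; the table's min-x is 0; gap = 526 mm.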